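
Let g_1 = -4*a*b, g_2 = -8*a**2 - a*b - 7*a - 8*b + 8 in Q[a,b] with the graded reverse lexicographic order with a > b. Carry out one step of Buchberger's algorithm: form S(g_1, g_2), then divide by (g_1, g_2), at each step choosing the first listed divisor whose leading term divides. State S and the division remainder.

S(g_1, g_2) = -1/8*a*b**2 - 7/8*a*b - b**2 + b; remainder on division = -b**2 + b.

lcm(LM(g_1), LM(g_2)) = a**2*b.
S = (lcm/LT(g_1))·g_1 − (lcm/LT(g_2))·g_2 = -1/8*a*b**2 - 7/8*a*b - b**2 + b.
Reduce S modulo (g_1, g_2) in that order:
  leading term a*b**2: subtract (1/32*b)·g_1 from -1/8*a*b**2 - 7/8*a*b - b**2 + b → -7/8*a*b - b**2 + b
  leading term a*b: subtract (7/32)·g_1 from -7/8*a*b - b**2 + b → -b**2 + b
  leading term b**2: no divisor's leading term divides it; move -b**2 to the remainder.
  leading term b: no divisor's leading term divides it; move b to the remainder.
The remainder -b**2 + b is nonzero, so it would be added as the next basis element.
This is the inner loop of Buchberger's algorithm — each nonzero remainder becomes a new basis element.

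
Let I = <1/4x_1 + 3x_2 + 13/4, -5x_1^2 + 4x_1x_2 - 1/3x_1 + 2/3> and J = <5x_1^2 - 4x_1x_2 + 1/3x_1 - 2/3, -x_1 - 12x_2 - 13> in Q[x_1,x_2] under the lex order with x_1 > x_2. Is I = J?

Equality of ideals is decidable: compute both reduced Gröbner bases (unique for the ordering) and check whether they agree.
Buchberger on the first generating set:
f_1 = 1/4x_1 + 3x_2 + 13/4, LT = x_1.
f_2 = -5x_1^2 + 4x_1x_2 - 1/3x_1 + 2/3, LT = x_1^2.

S(f_1,f_2): lcm = x_1^2. S = 64/5x_1x_2 + 194/15x_1 + 2/15.
  leading term x_1x_2: subtract (256/5x_2)·f_1 from 64/5x_1x_2 + 194/15x_1 + 2/15 → 194/15x_1 - 768/5x_2^2 - 832/5x_2 + 2/15
  leading term x_1: subtract (776/15)·f_1 from 194/15x_1 - 768/5x_2^2 - 832/5x_2 + 2/15 → -768/5x_2^2 - 1608/5x_2 - 168
  leading term x_2^2: no divisor's leading term divides it; move -768/5x_2^2 to the remainder.
  leading term x_2: no divisor's leading term divides it; move -1608/5x_2 to the remainder.
  leading term 1: no divisor's leading term divides it; move -168 to the remainder.
  remainder -768/5x_2^2 - 1608/5x_2 - 168 ≠ 0; add g_3 = -768/5x_2^2 - 1608/5x_2 - 168 to the basis.

The other S-polynomials (S(f_1,g_3), S(f_2,g_3)) all reduce to 0 modulo the current basis, so we have a Gröbner basis.
Inter-reduce: drop elements whose leading term is divisible by another's, tail-reduce, and make monic.
Reduced Gröbner basis: {x_1 + 12x_2 + 13, x_2^2 + 67/32x_2 + 35/32}.

Buchberger on the second generating set:
h_1 = 5x_1^2 - 4x_1x_2 + 1/3x_1 - 2/3, LT = x_1^2.
h_2 = -x_1 - 12x_2 - 13, LT = x_1.

S(h_1,h_2): lcm = x_1^2. S = -64/5x_1x_2 - 194/15x_1 - 2/15.
  leading term x_1x_2: subtract (64/5x_2)·h_2 from -64/5x_1x_2 - 194/15x_1 - 2/15 → -194/15x_1 + 768/5x_2^2 + 832/5x_2 - 2/15
  leading term x_1: subtract (194/15)·h_2 from -194/15x_1 + 768/5x_2^2 + 832/5x_2 - 2/15 → 768/5x_2^2 + 1608/5x_2 + 168
  leading term x_2^2: no divisor's leading term divides it; move 768/5x_2^2 to the remainder.
  leading term x_2: no divisor's leading term divides it; move 1608/5x_2 to the remainder.
  leading term 1: no divisor's leading term divides it; move 168 to the remainder.
  remainder 768/5x_2^2 + 1608/5x_2 + 168 ≠ 0; add k_3 = 768/5x_2^2 + 1608/5x_2 + 168 to the basis.

The other S-polynomials (S(h_1,k_3), S(h_2,k_3)) all reduce to 0 modulo the current basis, so we have a Gröbner basis.
Inter-reduce: drop elements whose leading term is divisible by another's, tail-reduce, and make monic.
Reduced Gröbner basis: {x_1 + 12x_2 + 13, x_2^2 + 67/32x_2 + 35/32}.

These coincide, so the ideals are equal.

Yes, the ideals are equal.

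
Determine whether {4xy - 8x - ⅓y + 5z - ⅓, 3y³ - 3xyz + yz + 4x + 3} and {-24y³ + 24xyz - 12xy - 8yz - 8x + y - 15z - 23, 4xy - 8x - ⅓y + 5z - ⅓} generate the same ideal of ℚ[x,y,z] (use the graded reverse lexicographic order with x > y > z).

Yes, the ideals are equal.

Equality of ideals is decidable: compute both reduced Gröbner bases (unique for the ordering) and check whether they agree.
Buchberger on the first generating set:
f_1 = 4xy - 8x - ⅓y + 5z - ⅓, LT = xy.
f_2 = 3y³ - 3xyz + yz + 4x + 3, LT = y³.

S(f_1,f_2): lcm = xy³. S = x²yz - 2xy² - 1/12y³ - ⅓xyz + 5/4y²z - 4/3x² - 1/12y² - x.
  leading term x²yz: subtract (¼xz)·f_1 from x²yz - 2xy² - 1/12y³ - ⅓xyz + 5/4y²z - 4/3x² - 1/12y² - x → -2xy² - 1/12y³ + 2x²z - ¼xyz + 5/4y²z - 5/4xz² - 4/3x² - 1/12y² + 1/12xz - x
  leading term xy²: subtract (-½y)·f_1 from -2xy² - 1/12y³ + 2x²z - ¼xyz + 5/4y²z - 5/4xz² - 4/3x² - 1/12y² + 1/12xz - x → -1/12y³ + 2x²z - ¼xyz + 5/4y²z - 5/4xz² - 4/3x² - 4xy - ¼y² + 1/12xz + 5/2yz - x - ⅙y
  leading term y³: subtract (-1/36)·f_2 from -1/12y³ + 2x²z - ¼xyz + 5/4y²z - 5/4xz² - 4/3x² - 4xy - ¼y² + 1/12xz + 5/2yz - x - ⅙y → 2x²z - ⅓xyz + 5/4y²z - 5/4xz² - 4/3x² - 4xy - ¼y² + 1/12xz + 91/36yz - 8/9x - ⅙y + 1/12
  leading term x²z: no divisor's leading term divides it; move 2x²z to the remainder.
  leading term xyz: subtract (-1/12z)·f_1 from -⅓xyz + 5/4y²z - 5/4xz² - 4/3x² - 4xy - ¼y² + 1/12xz + 91/36yz - 8/9x - ⅙y + 1/12 → 5/4y²z - 5/4xz² - 4/3x² - 4xy - ¼y² - 7/12xz + 5/2yz + 5/12z² - 8/9x - ⅙y - 1/36z + 1/12
  leading term y²z: no divisor's leading term divides it; move 5/4y²z to the remainder.
  leading term xz²: no divisor's leading term divides it; move -5/4xz² to the remainder.
  leading term x²: no divisor's leading term divides it; move -4/3x² to the remainder.
  leading term xy: subtract (-1)·f_1 from -4xy - ¼y² - 7/12xz + 5/2yz + 5/12z² - 8/9x - ⅙y - 1/36z + 1/12 → -¼y² - 7/12xz + 5/2yz + 5/12z² - 80/9x - ½y + 179/36z - ¼
  leading term y²: no divisor's leading term divides it; move -¼y² to the remainder.
  leading term xz: no divisor's leading term divides it; move -7/12xz to the remainder.
  leading term yz: no divisor's leading term divides it; move 5/2yz to the remainder.
  leading term z²: no divisor's leading term divides it; move 5/12z² to the remainder.
  leading term x: no divisor's leading term divides it; move -80/9x to the remainder.
  leading term y: no divisor's leading term divides it; move -½y to the remainder.
  leading term z: no divisor's leading term divides it; move 179/36z to the remainder.
  leading term 1: no divisor's leading term divides it; move -¼ to the remainder.
  remainder 2x²z + 5/4y²z - 5/4xz² - 4/3x² - ¼y² - 7/12xz + 5/2yz + 5/12z² - 80/9x - ½y + 179/36z - ¼ ≠ 0; add g_3 = 2x²z + 5/4y²z - 5/4xz² - 4/3x² - ¼y² - 7/12xz + 5/2yz + 5/12z² - 80/9x - ½y + 179/36z - ¼ to the basis.

The other S-polynomials (S(f_1,g_3), S(f_2,g_3)) all reduce to 0 modulo the current basis, so we have a Gröbner basis.
Inter-reduce: drop elements whose leading term is divisible by another's, tail-reduce, and make monic.
Reduced Gröbner basis: {y³ - 2xz + ¼yz + 5/4z² + 4/3x - 1/12z + 1, x²z + ⅝y²z - ⅝xz² - ⅔x² - ⅛y² - 7/24xz + 5/4yz + 5/24z² - 40/9x - ¼y + 179/72z - ⅛, xy - 2x - 1/12y + 5/4z - 1/12}.

Buchberger on the second generating set:
h_1 = -24y³ + 24xyz - 12xy - 8yz - 8x + y - 15z - 23, LT = y³.
h_2 = 4xy - 8x - ⅓y + 5z - ⅓, LT = xy.

S(h_1,h_2): lcm = xy³. S = -x²yz + ½x²y + 2xy² + 1/12y³ + ⅓xyz - 5/4y²z + ⅓x² - 1/24xy + 1/12y² + ⅝xz + 23/24x.
  leading term x²yz: subtract (-¼xz)·h_2 from -x²yz + ½x²y + 2xy² + 1/12y³ + ⅓xyz - 5/4y²z + ⅓x² - 1/24xy + 1/12y² + ⅝xz + 23/24x → ½x²y + 2xy² + 1/12y³ - 2x²z + ¼xyz - 5/4y²z + 5/4xz² + ⅓x² - 1/24xy + 1/12y² + 13/24xz + 23/24x
  leading term x²y: subtract (⅛x)·h_2 from ½x²y + 2xy² + 1/12y³ - 2x²z + ¼xyz - 5/4y²z + 5/4xz² + ⅓x² - 1/24xy + 1/12y² + 13/24xz + 23/24x → 2xy² + 1/12y³ - 2x²z + ¼xyz - 5/4y²z + 5/4xz² + 4/3x² + 1/12y² - 1/12xz + x
  leading term xy²: subtract (½y)·h_2 from 2xy² + 1/12y³ - 2x²z + ¼xyz - 5/4y²z + 5/4xz² + 4/3x² + 1/12y² - 1/12xz + x → 1/12y³ - 2x²z + ¼xyz - 5/4y²z + 5/4xz² + 4/3x² + 4xy + ¼y² - 1/12xz - 5/2yz + x + ⅙y
  leading term y³: subtract (-1/288)·h_1 from 1/12y³ - 2x²z + ¼xyz - 5/4y²z + 5/4xz² + 4/3x² + 4xy + ¼y² - 1/12xz - 5/2yz + x + ⅙y → -2x²z + ⅓xyz - 5/4y²z + 5/4xz² + 4/3x² + 95/24xy + ¼y² - 1/12xz - 91/36yz + 35/36x + 49/288y - 5/96z - 23/288
  leading term x²z: no divisor's leading term divides it; move -2x²z to the remainder.
  leading term xyz: subtract (1/12z)·h_2 from ⅓xyz - 5/4y²z + 5/4xz² + 4/3x² + 95/24xy + ¼y² - 1/12xz - 91/36yz + 35/36x + 49/288y - 5/96z - 23/288 → -5/4y²z + 5/4xz² + 4/3x² + 95/24xy + ¼y² + 7/12xz - 5/2yz - 5/12z² + 35/36x + 49/288y - 7/288z - 23/288
  leading term y²z: no divisor's leading term divides it; move -5/4y²z to the remainder.
  leading term xz²: no divisor's leading term divides it; move 5/4xz² to the remainder.
  leading term x²: no divisor's leading term divides it; move 4/3x² to the remainder.
  leading term xy: subtract (95/96)·h_2 from 95/24xy + ¼y² + 7/12xz - 5/2yz - 5/12z² + 35/36x + 49/288y - 7/288z - 23/288 → ¼y² + 7/12xz - 5/2yz - 5/12z² + 80/9x + ½y - 179/36z + ¼
  leading term y²: no divisor's leading term divides it; move ¼y² to the remainder.
  leading term xz: no divisor's leading term divides it; move 7/12xz to the remainder.
  leading term yz: no divisor's leading term divides it; move -5/2yz to the remainder.
  leading term z²: no divisor's leading term divides it; move -5/12z² to the remainder.
  leading term x: no divisor's leading term divides it; move 80/9x to the remainder.
  leading term y: no divisor's leading term divides it; move ½y to the remainder.
  leading term z: no divisor's leading term divides it; move -179/36z to the remainder.
  leading term 1: no divisor's leading term divides it; move ¼ to the remainder.
  remainder -2x²z - 5/4y²z + 5/4xz² + 4/3x² + ¼y² + 7/12xz - 5/2yz - 5/12z² + 80/9x + ½y - 179/36z + ¼ ≠ 0; add k_3 = -2x²z - 5/4y²z + 5/4xz² + 4/3x² + ¼y² + 7/12xz - 5/2yz - 5/12z² + 80/9x + ½y - 179/36z + ¼ to the basis.

The other S-polynomials (S(h_1,k_3), S(h_2,k_3)) all reduce to 0 modulo the current basis, so we have a Gröbner basis.
Inter-reduce: drop elements whose leading term is divisible by another's, tail-reduce, and make monic.
Reduced Gröbner basis: {y³ - 2xz + ¼yz + 5/4z² + 4/3x - 1/12z + 1, x²z + ⅝y²z - ⅝xz² - ⅔x² - ⅛y² - 7/24xz + 5/4yz + 5/24z² - 40/9x - ¼y + 179/72z - ⅛, xy - 2x - 1/12y + 5/4z - 1/12}.

The two bases agree; hence the ideals are identical.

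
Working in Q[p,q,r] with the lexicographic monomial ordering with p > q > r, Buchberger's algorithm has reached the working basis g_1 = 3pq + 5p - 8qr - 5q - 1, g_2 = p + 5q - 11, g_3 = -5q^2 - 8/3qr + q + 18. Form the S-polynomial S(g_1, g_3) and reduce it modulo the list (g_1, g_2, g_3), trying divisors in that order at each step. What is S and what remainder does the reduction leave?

lcm(LM(g_1), LM(g_3)) = pq^2.
S = (lcm/LT(g_1))·g_1 − (lcm/LT(g_3))·g_3 = -8/15pqr + 28/15pq + 18/5p - 8/3q^2r - 5/3q^2 - 1/3q.
Reduce S modulo (g_1, g_2, g_3) in that order:
  leading term pqr: subtract (-8/45r)·g_1 from -8/15pqr + 28/15pq + 18/5p - 8/3q^2r - 5/3q^2 - 1/3q → 28/15pq + 8/9pr + 18/5p - 8/3q^2r - 5/3q^2 - 64/45qr^2 - 8/9qr - 1/3q - 8/45r
  leading term pq: subtract (28/45)·g_1 from 28/15pq + 8/9pr + 18/5p - 8/3q^2r - 5/3q^2 - 64/45qr^2 - 8/9qr - 1/3q - 8/45r → 8/9pr + 22/45p - 8/3q^2r - 5/3q^2 - 64/45qr^2 + 184/45qr + 25/9q - 8/45r + 28/45
  leading term pr: subtract (8/9r)·g_2 from 8/9pr + 22/45p - 8/3q^2r - 5/3q^2 - 64/45qr^2 + 184/45qr + 25/9q - 8/45r + 28/45 → 22/45p - 8/3q^2r - 5/3q^2 - 64/45qr^2 - 16/45qr + 25/9q + 48/5r + 28/45
  leading term p: subtract (22/45)·g_2 from 22/45p - 8/3q^2r - 5/3q^2 - 64/45qr^2 - 16/45qr + 25/9q + 48/5r + 28/45 → -8/3q^2r - 5/3q^2 - 64/45qr^2 - 16/45qr + 1/3q + 48/5r + 6
  leading term q^2r: subtract (8/15r)·g_3 from -8/3q^2r - 5/3q^2 - 64/45qr^2 - 16/45qr + 1/3q + 48/5r + 6 → -5/3q^2 - 8/9qr + 1/3q + 6
  leading term q^2: subtract (1/3)·g_3 from -5/3q^2 - 8/9qr + 1/3q + 6 → 0
The remainder is 0, so this S-polynomial contributes no new basis element.

S(g_1, g_3) = -8/15pqr + 28/15pq + 18/5p - 8/3q^2r - 5/3q^2 - 1/3q; remainder on division = 0.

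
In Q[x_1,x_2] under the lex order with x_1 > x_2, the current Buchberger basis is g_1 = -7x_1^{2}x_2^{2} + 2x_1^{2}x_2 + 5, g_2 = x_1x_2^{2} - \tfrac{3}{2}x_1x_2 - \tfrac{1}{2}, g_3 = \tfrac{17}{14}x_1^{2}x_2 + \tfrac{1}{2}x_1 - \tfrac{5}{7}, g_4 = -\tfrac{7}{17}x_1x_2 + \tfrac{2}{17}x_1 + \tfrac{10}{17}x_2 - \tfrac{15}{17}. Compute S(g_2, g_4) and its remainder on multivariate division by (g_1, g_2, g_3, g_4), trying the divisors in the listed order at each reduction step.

lcm(LM(g_2), LM(g_4)) = x_1x_2^{2}.
S = (lcm/LT(g_2))·g_2 − (lcm/LT(g_4))·g_4 = -\tfrac{17}{14}x_1x_2 + \tfrac{10}{7}x_2^{2} - \tfrac{15}{7}x_2 - \tfrac{1}{2}.
Reduce S modulo (g_1, g_2, g_3, g_4) in that order:
  leading term x_1x_2: subtract (\tfrac{289}{98})·g_4 from -\tfrac{17}{14}x_1x_2 + \tfrac{10}{7}x_2^{2} - \tfrac{15}{7}x_2 - \tfrac{1}{2} → -\tfrac{17}{49}x_1 + \tfrac{10}{7}x_2^{2} - \tfrac{190}{49}x_2 + \tfrac{103}{49}
  leading term x_1: no divisor's leading term divides it; move -\tfrac{17}{49}x_1 to the remainder.
  leading term x_2^{2}: no divisor's leading term divides it; move \tfrac{10}{7}x_2^{2} to the remainder.
  leading term x_2: no divisor's leading term divides it; move -\tfrac{190}{49}x_2 to the remainder.
  leading term 1: no divisor's leading term divides it; move \tfrac{103}{49} to the remainder.
The remainder -\tfrac{17}{49}x_1 + \tfrac{10}{7}x_2^{2} - \tfrac{190}{49}x_2 + \tfrac{103}{49} is nonzero, so it would be added as the next basis element.

S(g_2, g_4) = -\tfrac{17}{14}x_1x_2 + \tfrac{10}{7}x_2^{2} - \tfrac{15}{7}x_2 - \tfrac{1}{2}; remainder on division = -\tfrac{17}{49}x_1 + \tfrac{10}{7}x_2^{2} - \tfrac{190}{49}x_2 + \tfrac{103}{49}.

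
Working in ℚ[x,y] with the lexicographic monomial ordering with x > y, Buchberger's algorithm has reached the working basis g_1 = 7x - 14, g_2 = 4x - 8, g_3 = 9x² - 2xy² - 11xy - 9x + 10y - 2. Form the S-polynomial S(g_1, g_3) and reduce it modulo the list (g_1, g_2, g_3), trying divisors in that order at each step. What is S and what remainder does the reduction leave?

S(g_1, g_3) = 2/9xy² + 11/9xy - x - 10/9y + 2/9; remainder on division = 4/9y² + 4/3y - 16/9.

lcm(LM(g_1), LM(g_3)) = x².
S = (lcm/LT(g_1))·g_1 − (lcm/LT(g_3))·g_3 = 2/9xy² + 11/9xy - x - 10/9y + 2/9.
Reduce S modulo (g_1, g_2, g_3) in that order:
  leading term xy²: subtract (2/63y²)·g_1 from 2/9xy² + 11/9xy - x - 10/9y + 2/9 → 11/9xy - x + 4/9y² - 10/9y + 2/9
  leading term xy: subtract (11/63y)·g_1 from 11/9xy - x + 4/9y² - 10/9y + 2/9 → -x + 4/9y² + 4/3y + 2/9
  leading term x: subtract (-1/7)·g_1 from -x + 4/9y² + 4/3y + 2/9 → 4/9y² + 4/3y - 16/9
  leading term y²: no divisor's leading term divides it; move 4/9y² to the remainder.
  leading term y: no divisor's leading term divides it; move 4/3y to the remainder.
  leading term 1: no divisor's leading term divides it; move -16/9 to the remainder.
The remainder 4/9y² + 4/3y - 16/9 is nonzero, so it would be added as the next basis element.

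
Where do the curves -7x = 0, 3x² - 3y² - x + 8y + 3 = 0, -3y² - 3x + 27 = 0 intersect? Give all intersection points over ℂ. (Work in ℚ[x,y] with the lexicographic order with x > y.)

{(0, 3)}

Compute a lex Gröbner basis by Buchberger's algorithm.
f_1 = -7x, LT = x.
f_2 = 3x² - x - 3y² + 8y + 3, LT = x².
f_3 = -3x - 3y² + 27, LT = x.

S(f_1,f_2): lcm = x². S = ⅓x + y² - 8/3y - 1.
  leading term x: subtract (-1/21)·f_1 from ⅓x + y² - 8/3y - 1 → y² - 8/3y - 1
  leading term y²: no divisor's leading term divides it; move y² to the remainder.
  leading term y: no divisor's leading term divides it; move -8/3y to the remainder.
  leading term 1: no divisor's leading term divides it; move -1 to the remainder.
  remainder y² - 8/3y - 1 ≠ 0; add h_4 = y² - 8/3y - 1 to the basis.

S(f_1,f_3): lcm = x. S = -y² + 9.
  leading term y²: subtract (-1)·h_4 from -y² + 9 → -8/3y + 8
  leading term y: no divisor's leading term divides it; move -8/3y to the remainder.
  leading term 1: no divisor's leading term divides it; move 8 to the remainder.
  remainder -8/3y + 8 ≠ 0; add h_5 = -8/3y + 8 to the basis.

The other S-polynomials (S(f_2,f_3), S(f_1,h_4), S(f_2,h_4), S(f_3,h_4), S(f_1,h_5), S(f_2,h_5), S(f_3,h_5), S(h_4,h_5)) all reduce to 0 modulo the current basis, so we have a Gröbner basis.
Inter-reduce: drop elements whose leading term is divisible by another's, tail-reduce, and make monic.
Reduced Gröbner basis: {x, y - 3}.

Since the basis is lex-ordered, y - 3 is univariate in y. Its roots are {3}. Back-substituting each root into the other basis elements fixes the other coordinates.
  y = 3: the earlier basis element becomes x = 0, giving x = 0 — point (0, 3).
Check: every point annihilates each of the original generators.
This is the nonlinear analogue of row-reducing a linear system.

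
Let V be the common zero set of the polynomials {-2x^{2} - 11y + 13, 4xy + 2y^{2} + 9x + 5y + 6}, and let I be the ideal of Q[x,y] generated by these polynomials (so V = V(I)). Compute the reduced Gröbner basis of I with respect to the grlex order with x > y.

G = {y^{3} + \tfrac{99}{4}y^{2} - \tfrac{39}{8}x + \tfrac{217}{8}y - \tfrac{231}{4}, x^{2} + \tfrac{11}{2}y - \tfrac{13}{2}, xy + \tfrac{1}{2}y^{2} + \tfrac{9}{4}x + \tfrac{5}{4}y + \tfrac{3}{2}}

f_1 = -2x^{2} - 11y + 13, LT = x^{2}.
f_2 = 4xy + 2y^{2} + 9x + 5y + 6, LT = xy.

S(f_1,f_2): lcm = x^{2}y. S = -\tfrac{1}{2}xy^{2} - \tfrac{9}{4}x^{2} - \tfrac{5}{4}xy + \tfrac{11}{2}y^{2} - \tfrac{3}{2}x - \tfrac{13}{2}y.
  leading term xy^{2}: subtract (-\tfrac{1}{8}y)·f_2 from -\tfrac{1}{2}xy^{2} - \tfrac{9}{4}x^{2} - \tfrac{5}{4}xy + \tfrac{11}{2}y^{2} - \tfrac{3}{2}x - \tfrac{13}{2}y → \tfrac{1}{4}y^{3} - \tfrac{9}{4}x^{2} - \tfrac{1}{8}xy + \tfrac{49}{8}y^{2} - \tfrac{3}{2}x - \tfrac{23}{4}y
  leading term y^{3}: no divisor's leading term divides it; move \tfrac{1}{4}y^{3} to the remainder.
  leading term x^{2}: subtract (\tfrac{9}{8})·f_1 from -\tfrac{9}{4}x^{2} - \tfrac{1}{8}xy + \tfrac{49}{8}y^{2} - \tfrac{3}{2}x - \tfrac{23}{4}y → -\tfrac{1}{8}xy + \tfrac{49}{8}y^{2} - \tfrac{3}{2}x + \tfrac{53}{8}y - \tfrac{117}{8}
  leading term xy: subtract (-\tfrac{1}{32})·f_2 from -\tfrac{1}{8}xy + \tfrac{49}{8}y^{2} - \tfrac{3}{2}x + \tfrac{53}{8}y - \tfrac{117}{8} → \tfrac{99}{16}y^{2} - \tfrac{39}{32}x + \tfrac{217}{32}y - \tfrac{231}{16}
  leading term y^{2}: no divisor's leading term divides it; move \tfrac{99}{16}y^{2} to the remainder.
  leading term x: no divisor's leading term divides it; move -\tfrac{39}{32}x to the remainder.
  leading term y: no divisor's leading term divides it; move \tfrac{217}{32}y to the remainder.
  leading term 1: no divisor's leading term divides it; move -\tfrac{231}{16} to the remainder.
  remainder \tfrac{1}{4}y^{3} + \tfrac{99}{16}y^{2} - \tfrac{39}{32}x + \tfrac{217}{32}y - \tfrac{231}{16} ≠ 0; add g_3 = \tfrac{1}{4}y^{3} + \tfrac{99}{16}y^{2} - \tfrac{39}{32}x + \tfrac{217}{32}y - \tfrac{231}{16} to the basis.

The other S-polynomials (S(f_1,g_3), S(f_2,g_3)) all reduce to 0 modulo the current basis, so we have a Gröbner basis.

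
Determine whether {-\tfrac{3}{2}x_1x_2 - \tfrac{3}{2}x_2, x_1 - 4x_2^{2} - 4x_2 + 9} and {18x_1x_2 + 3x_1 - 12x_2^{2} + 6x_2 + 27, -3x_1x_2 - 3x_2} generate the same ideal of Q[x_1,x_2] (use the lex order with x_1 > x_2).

Equality of ideals is decidable: compute both reduced Gröbner bases (unique for the ordering) and check whether they agree.
Buchberger on the first generating set:
f_1 = -\tfrac{3}{2}x_1x_2 - \tfrac{3}{2}x_2, LT = x_1x_2.
f_2 = x_1 - 4x_2^{2} - 4x_2 + 9, LT = x_1.

S(f_1,f_2): lcm = x_1x_2. S = 4x_2^{3} + 4x_2^{2} - 8x_2.
  leading term x_2^{3}: no divisor's leading term divides it; move 4x_2^{3} to the remainder.
  leading term x_2^{2}: no divisor's leading term divides it; move 4x_2^{2} to the remainder.
  leading term x_2: no divisor's leading term divides it; move -8x_2 to the remainder.
  remainder 4x_2^{3} + 4x_2^{2} - 8x_2 ≠ 0; add g_3 = 4x_2^{3} + 4x_2^{2} - 8x_2 to the basis.

The other S-polynomials (S(f_1,g_3), S(f_2,g_3)) all reduce to 0 modulo the current basis, so we have a Gröbner basis.
Inter-reduce: drop elements whose leading term is divisible by another's, tail-reduce, and make monic.
Reduced Gröbner basis: {x_1 - 4x_2^{2} - 4x_2 + 9, x_2^{3} + x_2^{2} - 2x_2}.

Buchberger on the second generating set:
h_1 = 18x_1x_2 + 3x_1 - 12x_2^{2} + 6x_2 + 27, LT = x_1x_2.
h_2 = -3x_1x_2 - 3x_2, LT = x_1x_2.

S(h_1,h_2): lcm = x_1x_2. S = \tfrac{1}{6}x_1 - \tfrac{2}{3}x_2^{2} - \tfrac{2}{3}x_2 + \tfrac{3}{2}.
  leading term x_1: no divisor's leading term divides it; move \tfrac{1}{6}x_1 to the remainder.
  leading term x_2^{2}: no divisor's leading term divides it; move -\tfrac{2}{3}x_2^{2} to the remainder.
  leading term x_2: no divisor's leading term divides it; move -\tfrac{2}{3}x_2 to the remainder.
  leading term 1: no divisor's leading term divides it; move \tfrac{3}{2} to the remainder.
  remainder \tfrac{1}{6}x_1 - \tfrac{2}{3}x_2^{2} - \tfrac{2}{3}x_2 + \tfrac{3}{2} ≠ 0; add k_3 = \tfrac{1}{6}x_1 - \tfrac{2}{3}x_2^{2} - \tfrac{2}{3}x_2 + \tfrac{3}{2} to the basis.

S(h_1,k_3): lcm = x_1x_2. S = \tfrac{1}{6}x_1 + 4x_2^{3} + \tfrac{10}{3}x_2^{2} - \tfrac{26}{3}x_2 + \tfrac{3}{2}.
  leading term x_1: subtract (1)·k_3 from \tfrac{1}{6}x_1 + 4x_2^{3} + \tfrac{10}{3}x_2^{2} - \tfrac{26}{3}x_2 + \tfrac{3}{2} → 4x_2^{3} + 4x_2^{2} - 8x_2
  leading term x_2^{3}: no divisor's leading term divides it; move 4x_2^{3} to the remainder.
  leading term x_2^{2}: no divisor's leading term divides it; move 4x_2^{2} to the remainder.
  leading term x_2: no divisor's leading term divides it; move -8x_2 to the remainder.
  remainder 4x_2^{3} + 4x_2^{2} - 8x_2 ≠ 0; add k_4 = 4x_2^{3} + 4x_2^{2} - 8x_2 to the basis.

The other S-polynomials (S(h_2,k_3), S(h_1,k_4), S(h_2,k_4), S(k_3,k_4)) all reduce to 0 modulo the current basis, so we have a Gröbner basis.
Inter-reduce: drop elements whose leading term is divisible by another's, tail-reduce, and make monic.
Reduced Gröbner basis: {x_1 - 4x_2^{2} - 4x_2 + 9, x_2^{3} + x_2^{2} - 2x_2}.

Same reduced basis, so the two generating sets span the same ideal.

Yes, the ideals are equal.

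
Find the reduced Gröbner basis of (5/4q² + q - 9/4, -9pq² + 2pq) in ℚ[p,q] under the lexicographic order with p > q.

f_1 = 5/4q² + q - 9/4, LT = q².
f_2 = -9pq² + 2pq, LT = pq².

S(f_1,f_2): lcm = pq². S = 46/45pq - 9/5p.
  leading term pq: no divisor's leading term divides it; move 46/45pq to the remainder.
  leading term p: no divisor's leading term divides it; move -9/5p to the remainder.
  remainder 46/45pq - 9/5p ≠ 0; add g_3 = 46/45pq - 9/5p to the basis.

S(f_1,g_3): lcm = pq². S = 589/230pq - 9/5p.
  leading term pq: subtract (5301/2116)·g_3 from 589/230pq - 9/5p → 5733/2116p
  leading term p: no divisor's leading term divides it; move 5733/2116p to the remainder.
  remainder 5733/2116p ≠ 0; add g_4 = 5733/2116p to the basis.

The other S-polynomials (S(f_2,g_3), S(f_1,g_4), S(f_2,g_4), S(g_3,g_4)) all reduce to 0 modulo the current basis, so we have a Gröbner basis.
Inter-reduce: drop elements whose leading term is divisible by another's, tail-reduce, and make monic.

G = {p, q² + ⅘q - 9/5}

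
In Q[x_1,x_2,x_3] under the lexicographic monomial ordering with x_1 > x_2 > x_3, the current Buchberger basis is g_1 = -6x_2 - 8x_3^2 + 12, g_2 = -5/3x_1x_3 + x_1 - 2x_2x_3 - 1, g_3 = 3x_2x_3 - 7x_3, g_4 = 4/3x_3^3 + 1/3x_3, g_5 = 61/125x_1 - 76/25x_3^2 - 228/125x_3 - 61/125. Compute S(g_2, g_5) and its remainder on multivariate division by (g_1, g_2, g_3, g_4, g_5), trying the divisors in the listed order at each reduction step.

S(g_2, g_5) = -3/5x_1 + 6/5x_2x_3 + 380/61x_3^3 + 228/61x_3^2 + x_3 + 3/5; remainder on division = 0.

lcm(LM(g_2), LM(g_5)) = x_1x_3.
S = (lcm/LT(g_2))·g_2 − (lcm/LT(g_5))·g_5 = -3/5x_1 + 6/5x_2x_3 + 380/61x_3^3 + 228/61x_3^2 + x_3 + 3/5.
Reduce S modulo (g_1, g_2, g_3, g_4, g_5) in that order:
  leading term x_1: subtract (-75/61)·g_5 from -3/5x_1 + 6/5x_2x_3 + 380/61x_3^3 + 228/61x_3^2 + x_3 + 3/5 → 6/5x_2x_3 + 380/61x_3^3 - 379/305x_3
  leading term x_2x_3: subtract (-1/5x_3)·g_1 from 6/5x_2x_3 + 380/61x_3^3 - 379/305x_3 → 1412/305x_3^3 + 353/305x_3
  leading term x_3^3: subtract (1059/305)·g_4 from 1412/305x_3^3 + 353/305x_3 → 0
The remainder is 0, so this S-polynomial contributes no new basis element.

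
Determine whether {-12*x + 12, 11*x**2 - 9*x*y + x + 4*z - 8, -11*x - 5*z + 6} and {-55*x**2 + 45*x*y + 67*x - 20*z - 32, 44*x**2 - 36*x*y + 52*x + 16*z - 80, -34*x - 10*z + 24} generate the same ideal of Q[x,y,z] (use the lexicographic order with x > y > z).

Yes, the ideals are equal.

Equality of ideals is decidable: compute both reduced Gröbner bases (unique for the ordering) and check whether they agree.
Buchberger on the first generating set:
f_1 = -12*x + 12, LT = x.
f_2 = 11*x**2 - 9*x*y + x + 4*z - 8, LT = x**2.
f_3 = -11*x - 5*z + 6, LT = x.

S(f_1,f_2): lcm = x**2. S = 9/11*x*y - 12/11*x - 4/11*z + 8/11.
  reduce S modulo (f_1, f_2, f_3):
  remainder 9/11*y - 4/11*z - 4/11 ≠ 0; add g_4 = 9/11*y - 4/11*z - 4/11 to the basis.

S(f_1,f_3): lcm = x. S = -5/11*z - 5/11.
  reduce S modulo (f_1, f_2, f_3, g_4):
  remainder -5/11*z - 5/11 ≠ 0; add g_5 = -5/11*z - 5/11 to the basis.

The other S-polynomials (S(f_2,f_3), S(f_1,g_4), S(f_2,g_4), S(f_3,g_4), S(f_1,g_5), S(f_2,g_5), S(f_3,g_5), S(g_4,g_5)) all reduce to 0 modulo the current basis, so we have a Gröbner basis.
Inter-reduce: drop elements whose leading term is divisible by another's, tail-reduce, and make monic.
Reduced Gröbner basis: {x - 1, y, z + 1}.

Buchberger on the second generating set:
h_1 = -55*x**2 + 45*x*y + 67*x - 20*z - 32, LT = x**2.
h_2 = 44*x**2 - 36*x*y + 52*x + 16*z - 80, LT = x**2.
h_3 = -34*x - 10*z + 24, LT = x.

S(h_1,h_2): lcm = x**2. S = -12/5*x + 12/5.
  reduce S modulo (h_1, h_2, h_3):
  remainder 12/17*z + 12/17 ≠ 0; add k_4 = 12/17*z + 12/17 to the basis.

S(h_1,h_3): lcm = x**2. S = -9/11*x*y - 5/17*x*z - 479/935*x + 4/11*z + 32/55.
  reduce S modulo (h_1, h_2, h_3, k_4):
  remainder -9/11*y ≠ 0; add k_5 = -9/11*y to the basis.

The other S-polynomials (S(h_2,h_3), S(h_1,k_4), S(h_2,k_4), S(h_3,k_4), S(h_1,k_5), S(h_2,k_5), S(h_3,k_5), S(k_4,k_5)) all reduce to 0 modulo the current basis, so we have a Gröbner basis.
Inter-reduce: drop elements whose leading term is divisible by another's, tail-reduce, and make monic.
Reduced Gröbner basis: {x - 1, y, z + 1}.

These coincide, so the ideals are equal.
The same test decides containment: I ⊆ J iff every generator of I reduces to 0 modulo a Gröbner basis of J.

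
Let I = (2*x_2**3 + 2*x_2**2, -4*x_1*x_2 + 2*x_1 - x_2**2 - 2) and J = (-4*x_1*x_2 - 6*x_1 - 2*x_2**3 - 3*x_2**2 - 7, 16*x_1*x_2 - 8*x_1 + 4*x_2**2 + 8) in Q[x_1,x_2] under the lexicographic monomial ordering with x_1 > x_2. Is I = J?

Equality of ideals is decidable: compute both reduced Gröbner bases (unique for the ordering) and check whether they agree.
Buchberger on the first generating set:
f_1 = 2*x_2**3 + 2*x_2**2, LT = x_2**3.
f_2 = -4*x_1*x_2 + 2*x_1 - x_2**2 - 2, LT = x_1*x_2.

S(f_1,f_2): lcm = x_1*x_2**3. S = 3/2*x_1*x_2**2 - 1/4*x_2**4 - 1/2*x_2**2.
  reduce S modulo (f_1, f_2):
  remainder 3/8*x_1 - 9/16*x_2**2 - 3/4*x_2 - 3/8 ≠ 0; add g_3 = 3/8*x_1 - 9/16*x_2**2 - 3/4*x_2 - 3/8 to the basis.

The other S-polynomials (S(f_1,g_3), S(f_2,g_3)) all reduce to 0 modulo the current basis, so we have a Gröbner basis.
Inter-reduce: drop elements whose leading term is divisible by another's, tail-reduce, and make monic.
Reduced Gröbner basis: {x_1 - 3/2*x_2**2 - 2*x_2 - 1, x_2**3 + x_2**2}.

Buchberger on the second generating set:
h_1 = -4*x_1*x_2 - 6*x_1 - 2*x_2**3 - 3*x_2**2 - 7, LT = x_1*x_2.
h_2 = 16*x_1*x_2 - 8*x_1 + 4*x_2**2 + 8, LT = x_1*x_2.

S(h_1,h_2): lcm = x_1*x_2. S = 2*x_1 + 1/2*x_2**3 + 1/2*x_2**2 + 5/4.
  reduce S modulo (h_1, h_2):
  remainder 2*x_1 + 1/2*x_2**3 + 1/2*x_2**2 + 5/4 ≠ 0; add k_3 = 2*x_1 + 1/2*x_2**3 + 1/2*x_2**2 + 5/4 to the basis.

S(h_1,k_3): lcm = x_1*x_2. S = 3/2*x_1 - 1/4*x_2**4 + 1/4*x_2**3 + 3/4*x_2**2 - 5/8*x_2 + 7/4.
  reduce S modulo (h_1, h_2, k_3):
  remainder -1/4*x_2**4 - 1/8*x_2**3 + 3/8*x_2**2 - 5/8*x_2 + 13/16 ≠ 0; add k_4 = -1/4*x_2**4 - 1/8*x_2**3 + 3/8*x_2**2 - 5/8*x_2 + 13/16 to the basis.

The other S-polynomials (S(h_2,k_3), S(h_1,k_4), S(h_2,k_4), S(k_3,k_4)) all reduce to 0 modulo the current basis, so we have a Gröbner basis.
Inter-reduce: drop elements whose leading term is divisible by another's, tail-reduce, and make monic.
Reduced Gröbner basis: {x_1 + 1/4*x_2**3 + 1/4*x_2**2 + 5/8, x_2**4 + 1/2*x_2**3 - 3/2*x_2**2 + 5/2*x_2 - 13/4}.

The bases are distinct; the ideals are different.

No, the ideals differ.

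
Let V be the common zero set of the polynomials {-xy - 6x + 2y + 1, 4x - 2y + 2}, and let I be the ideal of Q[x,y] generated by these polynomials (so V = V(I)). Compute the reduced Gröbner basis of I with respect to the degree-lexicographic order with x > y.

G = {y^2 + y - 8, x - 1/2y + 1/2}

f_1 = -xy - 6x + 2y + 1, LT = xy.
f_2 = 4x - 2y + 2, LT = x.

S(f_1,f_2): lcm = xy. S = 1/2y^2 + 6x - 5/2y - 1.
  leading term y^2: no divisor's leading term divides it; move 1/2y^2 to the remainder.
  leading term x: subtract (3/2)·f_2 from 6x - 5/2y - 1 → 1/2y - 4
  leading term y: no divisor's leading term divides it; move 1/2y to the remainder.
  leading term 1: no divisor's leading term divides it; move -4 to the remainder.
  remainder 1/2y^2 + 1/2y - 4 ≠ 0; add g_3 = 1/2y^2 + 1/2y - 4 to the basis.

The other S-polynomials (S(f_1,g_3), S(f_2,g_3)) all reduce to 0 modulo the current basis, so we have a Gröbner basis.
Inter-reduce: drop elements whose leading term is divisible by another's, tail-reduce, and make monic.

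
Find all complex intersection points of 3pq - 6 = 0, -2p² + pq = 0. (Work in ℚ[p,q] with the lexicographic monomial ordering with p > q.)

Compute a lex Gröbner basis by Buchberger's algorithm.
f_1 = 3pq - 6, LT = pq.
f_2 = -2p² + pq, LT = p².

S(f_1,f_2): lcm = p²q. S = ½pq² - 2p.
  reduce S modulo (f_1, f_2):
  remainder -2p + q ≠ 0; add h_3 = -2p + q to the basis.

S(f_1,h_3): lcm = pq. S = ½q² - 2.
  reduce S modulo (f_1, f_2, h_3):
  remainder ½q² - 2 ≠ 0; add h_4 = ½q² - 2 to the basis.

The other S-polynomials (S(f_2,h_3), S(f_1,h_4), S(f_2,h_4), S(h_3,h_4)) all reduce to 0 modulo the current basis, so we have a Gröbner basis.
Inter-reduce: drop elements whose leading term is divisible by another's, tail-reduce, and make monic.
Reduced Gröbner basis: {p - ½q, q² - 4}.

A lex Gröbner basis eliminates variables successively. Here q² - 4 depends only on q, with roots {-2, 2}; lifting each root through the earlier basis elements recovers the full solutions.
  q = -2: the earlier basis element becomes p + 1 = 0, giving p = -1 — point (-1, -2).
  q = 2: the earlier basis element becomes p - 1 = 0, giving p = 1 — point (1, 2).
This is the nonlinear analogue of row-reducing a linear system.

{(-1, -2), (1, 2)}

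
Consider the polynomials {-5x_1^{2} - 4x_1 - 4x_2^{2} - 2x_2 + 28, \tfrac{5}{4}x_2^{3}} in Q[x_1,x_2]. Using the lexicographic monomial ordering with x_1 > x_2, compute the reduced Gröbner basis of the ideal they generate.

G = {x_1^{2} + \tfrac{4}{5}x_1 + \tfrac{4}{5}x_2^{2} + \tfrac{2}{5}x_2 - \tfrac{28}{5}, x_2^{3}}

Buchberger's algorithm terminates because the ascending chain of leading-term ideals stabilizes.

f_1 = -5x_1^{2} - 4x_1 - 4x_2^{2} - 2x_2 + 28, LT = x_1^{2}.
f_2 = \tfrac{5}{4}x_2^{3}, LT = x_2^{3}.

The S-polynomials (S(f_1,f_2)) all reduce to 0 modulo the current basis, so we have a Gröbner basis.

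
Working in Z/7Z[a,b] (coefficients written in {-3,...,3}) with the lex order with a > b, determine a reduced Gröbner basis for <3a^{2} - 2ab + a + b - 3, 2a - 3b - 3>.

The reduced Gröbner basis is the canonical form of the ideal for this ordering.

f_1 = 3a^{2} - 2ab + a + b - 3, LT = a^{2}.
f_2 = 2a - 3b - 3, LT = a.

S(f_1,f_2): lcm = a^{2}. S = 2ab + 3a - 2b - 1.
  reduce S modulo (f_1, f_2):
  remainder 3b^{2} + 2b ≠ 0; add g_3 = 3b^{2} + 2b to the basis.

The other S-polynomials (S(f_1,g_3), S(f_2,g_3)) all reduce to 0 modulo the current basis, so we have a Gröbner basis.
Inter-reduce: drop elements whose leading term is divisible by another's, tail-reduce, and make monic.

G = {a + 2b + 2, b^{2} + 3b}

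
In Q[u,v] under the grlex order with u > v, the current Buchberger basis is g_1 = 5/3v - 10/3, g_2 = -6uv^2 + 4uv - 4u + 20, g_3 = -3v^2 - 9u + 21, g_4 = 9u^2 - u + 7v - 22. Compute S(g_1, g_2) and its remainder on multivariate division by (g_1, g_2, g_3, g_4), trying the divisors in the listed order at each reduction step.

S(g_1, g_2) = -4/3uv - 2/3u + 10/3; remainder on division = -10/3u + 10/3.

lcm(LM(g_1), LM(g_2)) = uv^2.
S = (lcm/LT(g_1))·g_1 − (lcm/LT(g_2))·g_2 = -4/3uv - 2/3u + 10/3.
Reduce S modulo (g_1, g_2, g_3, g_4) in that order:
  leading term uv: subtract (-4/5u)·g_1 from -4/3uv - 2/3u + 10/3 → -10/3u + 10/3
  leading term u: no divisor's leading term divides it; move -10/3u to the remainder.
  leading term 1: no divisor's leading term divides it; move 10/3 to the remainder.
The remainder -10/3u + 10/3 is nonzero, so it would be added as the next basis element.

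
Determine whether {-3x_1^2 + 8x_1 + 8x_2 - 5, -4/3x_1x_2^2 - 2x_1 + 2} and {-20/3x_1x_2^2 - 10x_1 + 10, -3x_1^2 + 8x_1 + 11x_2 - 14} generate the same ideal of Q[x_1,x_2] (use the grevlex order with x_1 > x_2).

For a fixed monomial order, each ideal has a unique reduced Gröbner basis; comparing bases decides equality.
Buchberger on the first generating set:
f_1 = -3x_1^2 + 8x_1 + 8x_2 - 5, LT = x_1^2.
f_2 = -4/3x_1x_2^2 - 2x_1 + 2, LT = x_1x_2^2.

S(f_1,f_2): lcm = x_1^2x_2^2. S = -8/3x_1x_2^2 - 8/3x_2^3 - 3/2x_1^2 + 5/3x_2^2 + 3/2x_1.
  leading term x_1x_2^2: subtract (2)·f_2 from -8/3x_1x_2^2 - 8/3x_2^3 - 3/2x_1^2 + 5/3x_2^2 + 3/2x_1 → -8/3x_2^3 - 3/2x_1^2 + 5/3x_2^2 + 11/2x_1 - 4
  leading term x_2^3: no divisor's leading term divides it; move -8/3x_2^3 to the remainder.
  leading term x_1^2: subtract (1/2)·f_1 from -3/2x_1^2 + 5/3x_2^2 + 11/2x_1 - 4 → 5/3x_2^2 + 3/2x_1 - 4x_2 - 3/2
  leading term x_2^2: no divisor's leading term divides it; move 5/3x_2^2 to the remainder.
  leading term x_1: no divisor's leading term divides it; move 3/2x_1 to the remainder.
  leading term x_2: no divisor's leading term divides it; move -4x_2 to the remainder.
  leading term 1: no divisor's leading term divides it; move -3/2 to the remainder.
  remainder -8/3x_2^3 + 5/3x_2^2 + 3/2x_1 - 4x_2 - 3/2 ≠ 0; add g_3 = -8/3x_2^3 + 5/3x_2^2 + 3/2x_1 - 4x_2 - 3/2 to the basis.

S(f_1,g_3): leading monomials are coprime, so the S-polynomial reduces to 0 (Buchberger's first criterion).
S(f_2,g_3): lcm = x_1x_2^3. S = 5/8x_1x_2^2 + 9/16x_1^2 - 9/16x_1 - 3/2x_2.
  leading term x_1x_2^2: subtract (-15/32)·f_2 from 5/8x_1x_2^2 + 9/16x_1^2 - 9/16x_1 - 3/2x_2 → 9/16x_1^2 - 3/2x_1 - 3/2x_2 + 15/16
  leading term x_1^2: subtract (-3/16)·f_1 from 9/16x_1^2 - 3/2x_1 - 3/2x_2 + 15/16 → 0
  remainder 0.

Every S-polynomial of the final basis reduces to 0, so we have a Gröbner basis.
Inter-reduce: drop elements whose leading term is divisible by another's, tail-reduce, and make monic.
Reduced Gröbner basis: {x_1x_2^2 + 3/2x_1 - 3/2, x_2^3 - 5/8x_2^2 - 9/16x_1 + 3/2x_2 + 9/16, x_1^2 - 8/3x_1 - 8/3x_2 + 5/3}.

Buchberger on the second generating set:
h_1 = -20/3x_1x_2^2 - 10x_1 + 10, LT = x_1x_2^2.
h_2 = -3x_1^2 + 8x_1 + 11x_2 - 14, LT = x_1^2.

S(h_1,h_2): lcm = x_1^2x_2^2. S = 8/3x_1x_2^2 + 11/3x_2^3 + 3/2x_1^2 - 14/3x_2^2 - 3/2x_1.
  leading term x_1x_2^2: subtract (-2/5)·h_1 from 8/3x_1x_2^2 + 11/3x_2^3 + 3/2x_1^2 - 14/3x_2^2 - 3/2x_1 → 11/3x_2^3 + 3/2x_1^2 - 14/3x_2^2 - 11/2x_1 + 4
  leading term x_2^3: no divisor's leading term divides it; move 11/3x_2^3 to the remainder.
  leading term x_1^2: subtract (-1/2)·h_2 from 3/2x_1^2 - 14/3x_2^2 - 11/2x_1 + 4 → -14/3x_2^2 - 3/2x_1 + 11/2x_2 - 3
  leading term x_2^2: no divisor's leading term divides it; move -14/3x_2^2 to the remainder.
  leading term x_1: no divisor's leading term divides it; move -3/2x_1 to the remainder.
  leading term x_2: no divisor's leading term divides it; move 11/2x_2 to the remainder.
  leading term 1: no divisor's leading term divides it; move -3 to the remainder.
  remainder 11/3x_2^3 - 14/3x_2^2 - 3/2x_1 + 11/2x_2 - 3 ≠ 0; add k_3 = 11/3x_2^3 - 14/3x_2^2 - 3/2x_1 + 11/2x_2 - 3 to the basis.

S(h_1,k_3): lcm = x_1x_2^3. S = 14/11x_1x_2^2 + 9/22x_1^2 + 9/11x_1 - 3/2x_2.
  leading term x_1x_2^2: subtract (-21/110)·h_1 from 14/11x_1x_2^2 + 9/22x_1^2 + 9/11x_1 - 3/2x_2 → 9/22x_1^2 - 12/11x_1 - 3/2x_2 + 21/11
  leading term x_1^2: subtract (-3/22)·h_2 from 9/22x_1^2 - 12/11x_1 - 3/2x_2 + 21/11 → 0
  remainder 0.

S(h_2,k_3): leading monomials are coprime, so the S-polynomial reduces to 0 (Buchberger's first criterion).
Every S-polynomial of the final basis reduces to 0, so we have a Gröbner basis.
Inter-reduce: drop elements whose leading term is divisible by another's, tail-reduce, and make monic.
Reduced Gröbner basis: {x_1x_2^2 + 3/2x_1 - 3/2, x_2^3 - 14/11x_2^2 - 9/22x_1 + 3/2x_2 - 9/11, x_1^2 - 8/3x_1 - 11/3x_2 + 14/3}.

Since the reduced bases disagree, the two ideals are not the same.
The choice of monomial ordering does not affect the verdict — as long as both bases are computed under the same ordering, their equality decides ideal equality.

No, the ideals differ.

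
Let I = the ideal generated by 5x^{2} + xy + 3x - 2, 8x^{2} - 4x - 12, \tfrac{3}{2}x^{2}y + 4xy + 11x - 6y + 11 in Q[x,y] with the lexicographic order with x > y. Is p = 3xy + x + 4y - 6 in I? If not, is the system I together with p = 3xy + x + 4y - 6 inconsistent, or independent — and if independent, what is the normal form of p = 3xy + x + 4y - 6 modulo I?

Adjoining 3xy + x + 4y - 6 makes the ideal the whole ring: the system is inconsistent.

First compute the reduced Gröbner basis of I by Buchberger's algorithm.
f_1 = 5x^{2} + xy + 3x - 2, LT = x^{2}.
f_2 = 8x^{2} - 4x - 12, LT = x^{2}.
f_3 = \tfrac{3}{2}x^{2}y + 4xy + 11x - 6y + 11, LT = x^{2}y.

S(f_1,f_2): lcm = x^{2}. S = \tfrac{1}{5}xy + \tfrac{11}{10}x + \tfrac{11}{10}.
  leading term xy: no divisor's leading term divides it; move \tfrac{1}{5}xy to the remainder.
  leading term x: no divisor's leading term divides it; move \tfrac{11}{10}x to the remainder.
  leading term 1: no divisor's leading term divides it; move \tfrac{11}{10} to the remainder.
  remainder \tfrac{1}{5}xy + \tfrac{11}{10}x + \tfrac{11}{10} ≠ 0; add h_4 = \tfrac{1}{5}xy + \tfrac{11}{10}x + \tfrac{11}{10} to the basis.

S(f_1,f_3): lcm = x^{2}y. S = \tfrac{1}{5}xy^{2} - \tfrac{31}{15}xy - \tfrac{22}{3}x + \tfrac{18}{5}y - \tfrac{22}{3}.
  leading term xy^{2}: subtract (y)·h_4 from \tfrac{1}{5}xy^{2} - \tfrac{31}{15}xy - \tfrac{22}{3}x + \tfrac{18}{5}y - \tfrac{22}{3} → -\tfrac{19}{6}xy - \tfrac{22}{3}x + \tfrac{5}{2}y - \tfrac{22}{3}
  leading term xy: subtract (-\tfrac{95}{6})·h_4 from -\tfrac{19}{6}xy - \tfrac{22}{3}x + \tfrac{5}{2}y - \tfrac{22}{3} → \tfrac{121}{12}x + \tfrac{5}{2}y + \tfrac{121}{12}
  leading term x: no divisor's leading term divides it; move \tfrac{121}{12}x to the remainder.
  leading term y: no divisor's leading term divides it; move \tfrac{5}{2}y to the remainder.
  leading term 1: no divisor's leading term divides it; move \tfrac{121}{12} to the remainder.
  remainder \tfrac{121}{12}x + \tfrac{5}{2}y + \tfrac{121}{12} ≠ 0; add h_5 = \tfrac{121}{12}x + \tfrac{5}{2}y + \tfrac{121}{12} to the basis.

S(f_1,h_4): lcm = x^{2}y. S = -\tfrac{11}{2}x^{2} + \tfrac{1}{5}xy^{2} + \tfrac{3}{5}xy - \tfrac{11}{2}x - \tfrac{2}{5}y.
  leading term x^{2}: subtract (-\tfrac{11}{10})·f_1 from -\tfrac{11}{2}x^{2} + \tfrac{1}{5}xy^{2} + \tfrac{3}{5}xy - \tfrac{11}{2}x - \tfrac{2}{5}y → \tfrac{1}{5}xy^{2} + \tfrac{17}{10}xy - \tfrac{11}{5}x - \tfrac{2}{5}y - \tfrac{11}{5}
  leading term xy^{2}: subtract (y)·h_4 from \tfrac{1}{5}xy^{2} + \tfrac{17}{10}xy - \tfrac{11}{5}x - \tfrac{2}{5}y - \tfrac{11}{5} → \tfrac{3}{5}xy - \tfrac{11}{5}x - \tfrac{3}{2}y - \tfrac{11}{5}
  leading term xy: subtract (3)·h_4 from \tfrac{3}{5}xy - \tfrac{11}{5}x - \tfrac{3}{2}y - \tfrac{11}{5} → -\tfrac{11}{2}x - \tfrac{3}{2}y - \tfrac{11}{2}
  leading term x: subtract (-\tfrac{6}{11})·h_5 from -\tfrac{11}{2}x - \tfrac{3}{2}y - \tfrac{11}{2} → -\tfrac{3}{22}y
  leading term y: no divisor's leading term divides it; move -\tfrac{3}{22}y to the remainder.
  remainder -\tfrac{3}{22}y ≠ 0; add h_6 = -\tfrac{3}{22}y to the basis.

The other S-polynomials (S(f_2,f_3), S(f_2,h_4), S(f_3,h_4), S(f_1,h_5), S(f_2,h_5), S(f_3,h_5), S(h_4,h_5), S(f_1,h_6), S(f_2,h_6), S(f_3,h_6), S(h_4,h_6), S(h_5,h_6)) all reduce to 0 modulo the current basis, so we have a Gröbner basis.
Inter-reduce: drop elements whose leading term is divisible by another's, tail-reduce, and make monic.
Reduced Gröbner basis: {x + 1, y}.
Label its elements g_1 = x + 1, g_2 = y.

Reduce p = 3xy + x + 4y - 6 modulo G:
  leading term xy: subtract (3y)·g_1 from 3xy + x + 4y - 6 → x + y - 6
  leading term x: subtract (1)·g_1 from x + y - 6 → y - 7
  leading term y: subtract (1)·g_2 from y - 7 → -7
  leading term 1: no divisor's leading term divides it; move -7 to the remainder.
  normal form = -7.
The normal form is nonzero, so p ∉ I. Since p minus its normal form lies in I, I + (p) = I + (r) where r = -7; decide whether this ideal is the whole ring.
Here r = -7 is a nonzero constant, hence a unit: 1 ∈ I + (p), the Gröbner basis of I + (p) is {1}, and the enlarged system has no common solution — adjoining p is inconsistent.

The remainder on division by a Gröbner basis is unique — it is the normal form.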